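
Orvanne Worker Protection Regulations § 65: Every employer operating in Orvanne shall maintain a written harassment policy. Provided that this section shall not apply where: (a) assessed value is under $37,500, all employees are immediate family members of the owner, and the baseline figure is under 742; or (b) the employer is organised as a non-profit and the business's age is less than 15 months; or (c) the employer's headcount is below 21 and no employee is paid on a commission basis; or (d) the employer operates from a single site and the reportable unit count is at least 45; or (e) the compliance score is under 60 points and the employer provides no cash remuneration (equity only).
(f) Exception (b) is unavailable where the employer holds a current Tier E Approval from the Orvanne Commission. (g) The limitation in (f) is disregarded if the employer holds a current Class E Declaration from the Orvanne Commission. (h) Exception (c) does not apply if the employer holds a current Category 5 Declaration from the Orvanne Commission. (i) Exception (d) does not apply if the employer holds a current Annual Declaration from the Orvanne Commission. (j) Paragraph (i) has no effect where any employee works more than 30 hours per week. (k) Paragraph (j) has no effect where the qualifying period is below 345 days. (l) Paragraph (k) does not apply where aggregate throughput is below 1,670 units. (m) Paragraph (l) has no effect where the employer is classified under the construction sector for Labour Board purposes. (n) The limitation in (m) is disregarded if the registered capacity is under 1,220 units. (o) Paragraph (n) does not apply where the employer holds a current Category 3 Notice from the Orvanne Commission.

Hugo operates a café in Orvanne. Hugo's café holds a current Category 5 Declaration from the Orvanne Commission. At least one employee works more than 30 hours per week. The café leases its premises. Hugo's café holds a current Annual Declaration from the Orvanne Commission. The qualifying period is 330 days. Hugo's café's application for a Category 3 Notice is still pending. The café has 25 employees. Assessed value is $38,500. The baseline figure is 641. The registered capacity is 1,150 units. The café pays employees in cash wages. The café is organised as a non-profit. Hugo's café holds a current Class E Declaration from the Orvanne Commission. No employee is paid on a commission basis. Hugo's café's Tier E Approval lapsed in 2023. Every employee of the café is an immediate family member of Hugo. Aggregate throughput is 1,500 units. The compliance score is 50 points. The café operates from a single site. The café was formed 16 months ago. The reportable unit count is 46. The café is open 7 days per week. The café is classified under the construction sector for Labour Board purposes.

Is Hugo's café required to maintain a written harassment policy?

Exception (a) fails — assessed value is $38,500, not under $37,500.
Exception (b) does not apply: the business's age is 16 months, not less than 15 months.
Exception (c) fails — the employer's headcount is 25, not below 21.
All of (d)'s requirements are met (the employer operates from a single site; the reportable unit count is 46, meeting the 45 threshold). Considering the limiting provisions: (i) would limit (d) — a current Annual Declaration is held — but (j) sets (i) aside: (j) is engaged — at least one employee exceeds 30 hours/week. (k) applies (the qualifying period is 330 days, below the 345 days limit), but yields to (l): (l) operates — aggregate throughput is 1,500 units, below the 1,670 units limit. (m) operates (the café is classified under the construction sector), but yields to (n): (n) operates — the registered capacity is 1,150 units, under the 1,220 units limit. (o), which would lift (n), does not operate here — there is no Category 3 Notice in force. (d) remains available.
Exception (e) does not apply: employees are paid cash wages.

No — exception (d) applies; Hugo's café is not required to maintain a written harassment policy.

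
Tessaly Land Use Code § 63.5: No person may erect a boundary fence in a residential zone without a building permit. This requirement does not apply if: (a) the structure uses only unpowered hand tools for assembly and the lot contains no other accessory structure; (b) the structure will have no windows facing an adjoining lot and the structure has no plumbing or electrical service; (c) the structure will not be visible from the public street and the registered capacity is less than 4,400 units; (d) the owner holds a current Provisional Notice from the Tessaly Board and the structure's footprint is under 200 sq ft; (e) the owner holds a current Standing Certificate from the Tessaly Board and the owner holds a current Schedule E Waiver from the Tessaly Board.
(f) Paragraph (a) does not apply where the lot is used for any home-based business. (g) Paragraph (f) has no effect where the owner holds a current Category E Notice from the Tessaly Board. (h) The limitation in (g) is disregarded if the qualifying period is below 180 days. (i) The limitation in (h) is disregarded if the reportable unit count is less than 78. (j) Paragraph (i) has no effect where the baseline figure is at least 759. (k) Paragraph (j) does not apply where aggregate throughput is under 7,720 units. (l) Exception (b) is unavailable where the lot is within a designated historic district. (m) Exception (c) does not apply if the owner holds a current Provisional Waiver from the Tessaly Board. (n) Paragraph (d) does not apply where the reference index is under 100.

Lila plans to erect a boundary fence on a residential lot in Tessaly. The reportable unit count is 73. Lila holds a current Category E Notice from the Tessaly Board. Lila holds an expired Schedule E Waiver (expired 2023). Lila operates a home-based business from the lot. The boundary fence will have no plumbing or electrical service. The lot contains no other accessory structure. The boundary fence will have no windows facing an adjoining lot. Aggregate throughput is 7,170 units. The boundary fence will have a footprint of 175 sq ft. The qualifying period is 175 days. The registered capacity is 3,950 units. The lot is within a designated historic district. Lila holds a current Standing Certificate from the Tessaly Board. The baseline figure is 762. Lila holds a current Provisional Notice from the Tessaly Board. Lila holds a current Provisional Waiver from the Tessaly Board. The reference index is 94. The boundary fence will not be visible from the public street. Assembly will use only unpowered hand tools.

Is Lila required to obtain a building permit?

Exception (a) is satisfied on its face — assembly uses only hand tools; the lot has no other accessory structure. Applying paragraphs (f)–(k): (f) is triggered (a home-based business operates on the lot), but is displaced by (g): (g) applies — a current Category E Notice is held. (h) would limit (g) — the qualifying period is 175 days, below the 180 days limit — but (i) sets (h) aside: (i) operates — the reportable unit count is 73, less than the 78 limit. (j) operates (the baseline figure is 762, meeting the 759 threshold), but is displaced by (k): (k) operates against (j): aggregate throughput is 7,170 units, under the 7,720 units limit. So (a) applies.
All of (b)'s requirements are met (no windows face an adjoining lot; there is no plumbing or electrical service). But: (l) is triggered — the lot is in a historic district. (b) is therefore removed.
Exception (c): the structure will not be visible from the street; the registered capacity is 3,950 units, less than the 4,400 units limit — every condition holds. However, paragraph (m) must be considered: (m) operates — a current Provisional Waiver is held. So (c) is unavailable.
Exception (d): a current Provisional Notice is held; the structure's footprint is 175 sq ft, under the 200 sq ft limit — every condition holds. Turning to paragraph (n): (n) applies — the reference index is 94, under the 100 limit. (d) is therefore removed.
Exception (e) fails — no current Schedule E Waiver is held.

No — exception (a) applies; Lila does not need a building permit.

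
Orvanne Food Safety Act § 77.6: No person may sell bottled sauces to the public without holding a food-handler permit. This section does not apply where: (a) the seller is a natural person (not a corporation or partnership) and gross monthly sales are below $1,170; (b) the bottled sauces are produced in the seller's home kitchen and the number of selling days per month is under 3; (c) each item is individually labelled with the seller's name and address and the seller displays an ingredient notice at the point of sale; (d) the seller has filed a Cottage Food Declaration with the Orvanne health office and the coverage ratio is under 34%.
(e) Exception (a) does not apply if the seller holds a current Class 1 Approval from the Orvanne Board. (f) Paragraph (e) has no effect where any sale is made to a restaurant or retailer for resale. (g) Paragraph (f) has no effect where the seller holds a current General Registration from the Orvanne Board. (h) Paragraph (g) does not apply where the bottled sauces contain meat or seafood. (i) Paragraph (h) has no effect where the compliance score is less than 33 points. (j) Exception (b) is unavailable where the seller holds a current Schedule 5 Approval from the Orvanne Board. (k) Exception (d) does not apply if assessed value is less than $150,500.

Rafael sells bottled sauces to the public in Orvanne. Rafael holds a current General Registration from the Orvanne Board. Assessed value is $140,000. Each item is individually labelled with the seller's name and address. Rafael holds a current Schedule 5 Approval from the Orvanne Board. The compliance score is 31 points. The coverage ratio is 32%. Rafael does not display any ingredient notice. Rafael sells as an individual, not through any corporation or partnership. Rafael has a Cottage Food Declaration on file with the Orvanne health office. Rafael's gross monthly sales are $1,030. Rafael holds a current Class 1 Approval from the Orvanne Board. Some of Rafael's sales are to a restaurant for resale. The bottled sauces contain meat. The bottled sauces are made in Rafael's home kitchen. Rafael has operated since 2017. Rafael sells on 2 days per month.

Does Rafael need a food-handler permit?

Exception (a)'s conditions are all satisfied: the seller is a natural person; gross monthly sales are $1,030, below the $1,170 limit. But: (e) operates against (a): a current Class 1 Approval is held. (f) is triggered (some sales are to a restaurant for resale), but is overridden by (g): (g) operates against (f): a current General Registration is held. (h) is engaged (the bottled sauces contain meat), but is displaced by (i): (i) is engaged — the compliance score is 31 points, less than the 33 points limit. Exception (a) does not apply.
Exception (b): the bottled sauces are home-kitchen produced; the number of selling days per month is 2, under the 3 limit — every condition holds. But applying paragraph (j): (j) operates against (b): a current Schedule 5 Approval is held. Exception (b) does not apply.
Exception (c) requires that the seller displays an ingredient notice at the point of sale; but no ingredient notice is displayed, so (c) is unavailable.
All of (d)'s requirements are met (a Cottage Food Declaration is on file; the coverage ratio is 32%, under the 34% limit). However, paragraph (k) must be considered: (k) is triggered — assessed value is $140,000, less than the $150,500 limit. So (d) is unavailable.
Every exception is unavailable, so the rule governs.

Yes — Rafael must hold a food-handler permit.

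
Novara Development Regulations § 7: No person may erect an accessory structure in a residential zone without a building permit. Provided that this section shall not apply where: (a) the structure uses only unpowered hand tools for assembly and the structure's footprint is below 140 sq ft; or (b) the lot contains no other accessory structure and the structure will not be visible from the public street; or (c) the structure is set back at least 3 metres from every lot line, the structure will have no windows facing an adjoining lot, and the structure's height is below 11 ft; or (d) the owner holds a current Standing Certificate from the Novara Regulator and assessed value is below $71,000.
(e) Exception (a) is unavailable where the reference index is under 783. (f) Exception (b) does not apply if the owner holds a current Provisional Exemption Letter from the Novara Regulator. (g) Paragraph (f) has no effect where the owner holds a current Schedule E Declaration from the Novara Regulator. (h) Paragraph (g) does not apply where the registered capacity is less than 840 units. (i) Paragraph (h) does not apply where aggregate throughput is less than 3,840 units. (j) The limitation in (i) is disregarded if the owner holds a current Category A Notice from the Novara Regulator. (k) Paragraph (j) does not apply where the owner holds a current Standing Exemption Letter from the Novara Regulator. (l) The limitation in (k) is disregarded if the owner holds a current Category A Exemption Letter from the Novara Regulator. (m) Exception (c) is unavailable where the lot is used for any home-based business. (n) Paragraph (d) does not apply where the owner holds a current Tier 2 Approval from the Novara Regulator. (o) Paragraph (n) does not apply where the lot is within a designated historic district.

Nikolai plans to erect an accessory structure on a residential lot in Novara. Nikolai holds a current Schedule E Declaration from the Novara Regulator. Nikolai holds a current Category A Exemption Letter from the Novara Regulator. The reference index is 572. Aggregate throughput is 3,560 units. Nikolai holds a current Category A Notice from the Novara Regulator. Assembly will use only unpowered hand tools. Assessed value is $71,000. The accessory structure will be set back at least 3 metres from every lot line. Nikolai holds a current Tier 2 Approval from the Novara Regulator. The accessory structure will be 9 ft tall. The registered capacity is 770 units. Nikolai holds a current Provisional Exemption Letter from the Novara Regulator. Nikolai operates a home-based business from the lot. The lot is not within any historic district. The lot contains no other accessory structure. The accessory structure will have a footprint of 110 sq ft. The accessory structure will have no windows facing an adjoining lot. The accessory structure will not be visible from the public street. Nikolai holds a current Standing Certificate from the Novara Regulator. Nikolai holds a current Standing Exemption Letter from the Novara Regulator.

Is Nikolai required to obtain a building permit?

Yes — Nikolai must obtain a building permit.

Exception (a)'s conditions are all satisfied: assembly uses only hand tools; the structure's footprint is 110 sq ft, below the 140 sq ft limit. But applying paragraph (e): (e) operates against (a): the reference index is 572, under the 783 limit. (a) is therefore removed.
Exception (b)'s conditions are all satisfied: the lot has no other accessory structure; the structure will not be visible from the street. But: (f) operates — a current Provisional Exemption Letter is held. (g) applies (a current Schedule E Declaration is held), but is set aside by (h): (h) operates against (g): the registered capacity is 770 units, less than the 840 units limit. (i) would limit (h) — aggregate throughput is 3,560 units, less than the 3,840 units limit — but (j) sets (i) aside: (j) operates — a current Category A Notice is held. (k) operates (a current Standing Exemption Letter is held), but is overridden by (l): (l) operates against (k): a current Category A Exemption Letter is held. (b) is therefore removed.
Exception (c) is satisfied on its face — the setback is at least 3 m on every side; no windows face an adjoining lot; the structure's height is 9 ft, below the 11 ft limit. But applying paragraph (m): (m) is triggered — a home-based business operates on the lot. Exception (c) does not apply.
Exception (d) requires that assessed value is below $71,000; but assessed value is $71,000, not below $71,000, so (d) is unavailable.
Every exception is unavailable, so the rule governs.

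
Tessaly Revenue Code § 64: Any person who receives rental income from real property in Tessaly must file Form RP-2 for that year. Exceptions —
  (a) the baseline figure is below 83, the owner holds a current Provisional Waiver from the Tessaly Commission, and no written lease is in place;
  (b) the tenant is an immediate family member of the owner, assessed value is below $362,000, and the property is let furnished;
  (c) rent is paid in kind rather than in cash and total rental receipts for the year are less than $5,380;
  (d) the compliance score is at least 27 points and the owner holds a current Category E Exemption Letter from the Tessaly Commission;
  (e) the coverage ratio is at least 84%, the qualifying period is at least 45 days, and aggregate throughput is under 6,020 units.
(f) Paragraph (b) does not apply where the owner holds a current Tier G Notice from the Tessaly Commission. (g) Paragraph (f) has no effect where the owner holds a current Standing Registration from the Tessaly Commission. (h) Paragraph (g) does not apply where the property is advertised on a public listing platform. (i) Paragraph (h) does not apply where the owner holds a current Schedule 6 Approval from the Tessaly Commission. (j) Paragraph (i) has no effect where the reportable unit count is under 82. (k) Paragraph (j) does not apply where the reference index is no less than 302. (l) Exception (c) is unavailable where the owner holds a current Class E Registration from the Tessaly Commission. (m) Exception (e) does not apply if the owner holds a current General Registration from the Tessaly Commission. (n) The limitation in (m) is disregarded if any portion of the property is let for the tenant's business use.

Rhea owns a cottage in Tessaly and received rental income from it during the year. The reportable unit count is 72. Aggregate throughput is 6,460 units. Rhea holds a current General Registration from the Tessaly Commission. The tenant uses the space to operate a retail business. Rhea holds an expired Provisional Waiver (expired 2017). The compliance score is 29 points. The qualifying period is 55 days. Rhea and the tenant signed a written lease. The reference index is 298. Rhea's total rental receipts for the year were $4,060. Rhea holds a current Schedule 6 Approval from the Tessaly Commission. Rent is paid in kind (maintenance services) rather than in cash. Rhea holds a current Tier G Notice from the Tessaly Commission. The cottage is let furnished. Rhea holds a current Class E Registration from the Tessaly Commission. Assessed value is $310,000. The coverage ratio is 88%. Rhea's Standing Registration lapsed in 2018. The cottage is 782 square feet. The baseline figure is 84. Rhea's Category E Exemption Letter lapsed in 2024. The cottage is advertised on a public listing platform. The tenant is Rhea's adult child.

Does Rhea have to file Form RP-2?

Exception (a) requires that the baseline figure is below 83; but the baseline figure is 84, not below 83, so (a) is unavailable.
Exception (b) is satisfied on its face — the tenant is an immediate family member; assessed value is $310,000, below the $362,000 limit; the property is let furnished. But: (f) operates against (b): a current Tier G Notice is held. (g) is inapplicable (the Standing Registration is not current), so (f) stands. Exception (b) does not apply.
All of (c)'s requirements are met (rent is paid in kind; total rental receipts for the year are $4,060, less than the $5,380 limit). But: (l) applies — a current Class E Registration is held. Exception (c) does not apply.
Exception (d) does not apply: no current Category E Exemption Letter is held.
Exception (e) requires that aggregate throughput is under 6,020 units; but aggregate throughput is 6,460 units, not under 6,020 units, so (e) is unavailable.
No exception applies. The general rule governs.

Yes — Rhea must file Form RP-2.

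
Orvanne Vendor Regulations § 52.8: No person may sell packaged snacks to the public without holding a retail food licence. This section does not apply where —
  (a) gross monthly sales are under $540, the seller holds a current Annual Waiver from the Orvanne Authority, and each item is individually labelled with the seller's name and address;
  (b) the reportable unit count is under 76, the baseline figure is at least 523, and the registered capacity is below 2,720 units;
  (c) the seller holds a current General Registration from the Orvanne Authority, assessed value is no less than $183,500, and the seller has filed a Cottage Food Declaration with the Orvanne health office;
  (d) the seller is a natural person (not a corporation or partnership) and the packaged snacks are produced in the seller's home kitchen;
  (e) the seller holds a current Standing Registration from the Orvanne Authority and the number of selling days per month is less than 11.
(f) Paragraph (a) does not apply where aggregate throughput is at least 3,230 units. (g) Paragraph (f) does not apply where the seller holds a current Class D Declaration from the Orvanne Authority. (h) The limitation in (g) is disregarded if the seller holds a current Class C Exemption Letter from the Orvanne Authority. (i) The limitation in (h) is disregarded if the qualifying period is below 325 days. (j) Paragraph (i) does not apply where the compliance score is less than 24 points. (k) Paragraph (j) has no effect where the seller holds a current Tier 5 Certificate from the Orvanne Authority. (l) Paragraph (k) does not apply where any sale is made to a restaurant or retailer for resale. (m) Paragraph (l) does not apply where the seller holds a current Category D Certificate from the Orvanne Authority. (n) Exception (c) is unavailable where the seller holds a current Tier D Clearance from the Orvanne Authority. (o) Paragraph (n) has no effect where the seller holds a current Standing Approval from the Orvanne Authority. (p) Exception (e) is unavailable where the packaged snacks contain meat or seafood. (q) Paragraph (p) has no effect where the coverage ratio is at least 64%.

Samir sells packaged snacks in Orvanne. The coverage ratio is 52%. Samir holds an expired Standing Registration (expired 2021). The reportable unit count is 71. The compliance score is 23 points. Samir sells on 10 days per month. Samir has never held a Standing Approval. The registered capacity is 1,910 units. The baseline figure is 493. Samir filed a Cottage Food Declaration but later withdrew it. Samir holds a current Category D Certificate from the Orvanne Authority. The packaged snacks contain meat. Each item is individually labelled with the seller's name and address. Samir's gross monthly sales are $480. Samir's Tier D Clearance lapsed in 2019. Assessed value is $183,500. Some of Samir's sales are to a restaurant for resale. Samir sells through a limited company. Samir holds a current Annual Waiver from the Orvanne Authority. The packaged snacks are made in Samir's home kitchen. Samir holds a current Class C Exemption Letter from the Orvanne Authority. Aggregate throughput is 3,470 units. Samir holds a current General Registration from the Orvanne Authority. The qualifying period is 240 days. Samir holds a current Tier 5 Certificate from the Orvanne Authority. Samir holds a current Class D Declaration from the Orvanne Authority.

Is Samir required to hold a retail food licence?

No — exception (a) applies; Samir is not required to hold a retail food licence.

All of (a)'s requirements are met (gross monthly sales are $480, under the $540 limit; a current Annual Waiver is held; items are individually labelled). Applying paragraphs (f)–(m): (f) is engaged (aggregate throughput is 3,470 units, meeting the 3,230 units threshold), but yields to (g): (g) applies — a current Class D Declaration is held. (h) is triggered (a current Class C Exemption Letter is held), but yields to (i): (i) operates against (h): the qualifying period is 240 days, below the 325 days limit. (j) would limit (i) — the compliance score is 23 points, less than the 24 points limit — but (k) sets (j) aside: (k) applies — a current Tier 5 Certificate is held. (l) is triggered (some sales are to a restaurant for resale), but is itself disapplied by (m): (m) applies — a current Category D Certificate is held. (a) remains available.
Exception (b) requires that the baseline figure is at least 523; but the baseline figure is 493, short of 523, so (b) is unavailable.
Exception (c) does not apply: the Cottage Food Declaration was withdrawn.
Exception (d) fails — the seller operates through a limited company.
Exception (e) requires that the seller holds a current Standing Registration from the Orvanne Authority; but there is no Standing Registration in force, so (e) is unavailable.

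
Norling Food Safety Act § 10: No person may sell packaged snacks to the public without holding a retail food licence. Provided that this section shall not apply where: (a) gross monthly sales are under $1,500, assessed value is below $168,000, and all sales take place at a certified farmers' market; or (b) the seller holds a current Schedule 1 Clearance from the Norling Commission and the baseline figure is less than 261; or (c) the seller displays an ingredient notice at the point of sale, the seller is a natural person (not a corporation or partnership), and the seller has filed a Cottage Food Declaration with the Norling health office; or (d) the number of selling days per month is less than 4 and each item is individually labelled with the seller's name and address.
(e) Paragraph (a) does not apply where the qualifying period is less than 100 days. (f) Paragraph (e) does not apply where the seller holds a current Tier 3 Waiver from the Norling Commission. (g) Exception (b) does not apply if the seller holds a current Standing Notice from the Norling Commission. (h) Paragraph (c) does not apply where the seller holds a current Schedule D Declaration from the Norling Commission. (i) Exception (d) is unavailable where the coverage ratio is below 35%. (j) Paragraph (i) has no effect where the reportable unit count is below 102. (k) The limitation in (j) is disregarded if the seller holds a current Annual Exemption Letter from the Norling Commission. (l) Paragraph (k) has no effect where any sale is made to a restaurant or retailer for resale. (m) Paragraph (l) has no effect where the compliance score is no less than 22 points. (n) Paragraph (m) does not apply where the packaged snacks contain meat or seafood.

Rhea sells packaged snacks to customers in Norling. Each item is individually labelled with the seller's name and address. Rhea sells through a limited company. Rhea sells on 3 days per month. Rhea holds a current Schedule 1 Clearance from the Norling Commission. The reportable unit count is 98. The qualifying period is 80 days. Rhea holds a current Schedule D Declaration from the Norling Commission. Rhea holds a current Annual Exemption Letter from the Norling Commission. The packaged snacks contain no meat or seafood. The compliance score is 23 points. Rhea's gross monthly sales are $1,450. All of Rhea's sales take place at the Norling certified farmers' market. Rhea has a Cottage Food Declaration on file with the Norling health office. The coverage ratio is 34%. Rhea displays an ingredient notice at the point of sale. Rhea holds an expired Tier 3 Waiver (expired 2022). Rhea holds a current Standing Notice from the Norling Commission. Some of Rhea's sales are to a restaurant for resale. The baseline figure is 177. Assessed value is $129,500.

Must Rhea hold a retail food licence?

Yes — Rhea must hold a retail food licence.

Exception (a) is satisfied on its face — gross monthly sales are $1,450, under the $1,500 limit; assessed value is $129,500, below the $168,000 limit; all sales are at a certified farmers' market. Turning to paragraphs (e)–(f): (e) is triggered — the qualifying period is 80 days, less than the 100 days limit. (f), which would lift (e), is inapplicable — there is no Tier 3 Waiver in force. So (a) is unavailable.
Exception (b): a current Schedule 1 Clearance is held; the baseline figure is 177, less than the 261 limit — every condition holds. But applying paragraph (g): (g) operates against (b): a current Standing Notice is held. Exception (b) does not apply.
Exception (c) fails — the seller operates through a limited company.
All of (d)'s requirements are met (the number of selling days per month is 3, less than the 4 limit; items are individually labelled). However, paragraphs (i)–(n) must be considered: (i) operates against (d): the coverage ratio is 34%, below the 35% limit. (j) is triggered (the reportable unit count is 98, below the 102 limit), but yields to (k): (k) applies — a current Annual Exemption Letter is held. (l) would limit (k) — some sales are to a restaurant for resale — but (m) sets (l) aside: (m) operates against (l): the compliance score is 23 points, meeting the 22 points threshold. (n) does not operate here (the packaged snacks contain no meat or seafood), so (m) stands. (d) is therefore removed.
No exception is made out. Rhea falls within the general rule.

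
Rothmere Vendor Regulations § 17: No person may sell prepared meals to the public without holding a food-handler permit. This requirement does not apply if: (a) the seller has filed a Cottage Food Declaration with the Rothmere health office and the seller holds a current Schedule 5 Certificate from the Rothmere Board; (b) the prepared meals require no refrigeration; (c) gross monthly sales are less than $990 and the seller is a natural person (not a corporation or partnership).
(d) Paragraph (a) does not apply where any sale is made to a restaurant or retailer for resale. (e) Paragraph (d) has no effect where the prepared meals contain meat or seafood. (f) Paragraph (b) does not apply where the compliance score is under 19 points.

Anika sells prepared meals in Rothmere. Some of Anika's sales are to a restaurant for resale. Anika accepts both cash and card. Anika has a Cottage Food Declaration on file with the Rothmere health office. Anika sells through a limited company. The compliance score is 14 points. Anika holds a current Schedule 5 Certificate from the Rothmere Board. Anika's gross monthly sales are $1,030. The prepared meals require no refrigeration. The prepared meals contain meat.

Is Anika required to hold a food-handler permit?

No — exception (a) applies; Anika is not required to hold a food-handler permit.

Exception (a) is satisfied on its face — a Cottage Food Declaration is on file; a current Schedule 5 Certificate is held. As to paragraphs (d)–(e): (d) would limit (a) — some sales are to a restaurant for resale — but (e) sets (d) aside: (e) operates against (d): the prepared meals contain meat. So (a) applies.
Exception (b): the prepared meals are shelf-stable — every condition holds. But: (f) is engaged — the compliance score is 14 points, under the 19 points limit. (b) is therefore removed.
Exception (c) does not apply: gross monthly sales are $1,030, not less than $990.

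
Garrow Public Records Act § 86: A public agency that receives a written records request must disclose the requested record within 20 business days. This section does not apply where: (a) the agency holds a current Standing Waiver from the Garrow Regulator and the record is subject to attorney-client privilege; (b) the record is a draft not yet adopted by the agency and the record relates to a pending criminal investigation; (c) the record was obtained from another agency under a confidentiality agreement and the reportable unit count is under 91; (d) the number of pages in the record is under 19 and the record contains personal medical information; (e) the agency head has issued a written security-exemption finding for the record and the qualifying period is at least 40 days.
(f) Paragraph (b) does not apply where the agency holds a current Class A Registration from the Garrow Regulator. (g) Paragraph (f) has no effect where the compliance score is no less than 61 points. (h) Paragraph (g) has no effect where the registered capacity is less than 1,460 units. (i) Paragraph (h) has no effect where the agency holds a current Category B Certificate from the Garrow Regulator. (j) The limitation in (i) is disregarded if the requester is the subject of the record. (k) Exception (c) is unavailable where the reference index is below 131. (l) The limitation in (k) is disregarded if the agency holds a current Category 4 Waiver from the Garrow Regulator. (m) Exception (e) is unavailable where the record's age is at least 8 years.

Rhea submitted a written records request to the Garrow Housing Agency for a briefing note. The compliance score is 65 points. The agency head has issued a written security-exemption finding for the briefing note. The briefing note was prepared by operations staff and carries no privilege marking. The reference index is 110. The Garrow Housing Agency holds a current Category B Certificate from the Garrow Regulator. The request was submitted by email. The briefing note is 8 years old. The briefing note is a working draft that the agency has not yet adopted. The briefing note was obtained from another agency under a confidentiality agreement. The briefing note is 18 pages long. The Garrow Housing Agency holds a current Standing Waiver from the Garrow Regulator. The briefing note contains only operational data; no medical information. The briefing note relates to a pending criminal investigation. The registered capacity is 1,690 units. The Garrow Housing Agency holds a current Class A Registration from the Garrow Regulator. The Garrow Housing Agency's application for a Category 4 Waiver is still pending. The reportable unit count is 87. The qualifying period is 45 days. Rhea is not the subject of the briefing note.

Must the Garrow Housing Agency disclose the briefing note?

Exception (a) requires that the record is subject to attorney-client privilege; but the briefing note carries no privilege marking, so (a) is unavailable.
Exception (b)'s conditions are all satisfied: the briefing note is an unadopted draft; the briefing note relates to a pending investigation. As to paragraphs (f)–(j): (f) is triggered (a current Class A Registration is held), but is set aside by (g): (g) operates against (f): the compliance score is 65 points, meeting the 61 points threshold. (h), which would lift (g), does not operate here — the registered capacity is 1,690 units, not less than 1,460 units. So (b) applies.
All of (c)'s requirements are met (the briefing note was obtained under a confidentiality agreement; the reportable unit count is 87, under the 91 limit). But applying paragraphs (k)–(l): (k) operates against (c): the reference index is 110, below the 131 limit. (l) is inapplicable (the Category 4 Waiver is not current), so (k) stands. (c) is therefore removed.
Exception (d) requires that the record contains personal medical information; but the briefing note contains only operational data, so (d) is unavailable.
Exception (e)'s conditions are all satisfied: a written security-exemption finding has been issued; the qualifying period is 45 days, meeting the 40 days threshold. However, paragraph (m) must be considered: (m) operates against (e): the record's age is 8 years, meeting the 8 years threshold. (e) is therefore removed.

No — exception (b) applies; the Garrow Housing Agency is not required to disclose the briefing note.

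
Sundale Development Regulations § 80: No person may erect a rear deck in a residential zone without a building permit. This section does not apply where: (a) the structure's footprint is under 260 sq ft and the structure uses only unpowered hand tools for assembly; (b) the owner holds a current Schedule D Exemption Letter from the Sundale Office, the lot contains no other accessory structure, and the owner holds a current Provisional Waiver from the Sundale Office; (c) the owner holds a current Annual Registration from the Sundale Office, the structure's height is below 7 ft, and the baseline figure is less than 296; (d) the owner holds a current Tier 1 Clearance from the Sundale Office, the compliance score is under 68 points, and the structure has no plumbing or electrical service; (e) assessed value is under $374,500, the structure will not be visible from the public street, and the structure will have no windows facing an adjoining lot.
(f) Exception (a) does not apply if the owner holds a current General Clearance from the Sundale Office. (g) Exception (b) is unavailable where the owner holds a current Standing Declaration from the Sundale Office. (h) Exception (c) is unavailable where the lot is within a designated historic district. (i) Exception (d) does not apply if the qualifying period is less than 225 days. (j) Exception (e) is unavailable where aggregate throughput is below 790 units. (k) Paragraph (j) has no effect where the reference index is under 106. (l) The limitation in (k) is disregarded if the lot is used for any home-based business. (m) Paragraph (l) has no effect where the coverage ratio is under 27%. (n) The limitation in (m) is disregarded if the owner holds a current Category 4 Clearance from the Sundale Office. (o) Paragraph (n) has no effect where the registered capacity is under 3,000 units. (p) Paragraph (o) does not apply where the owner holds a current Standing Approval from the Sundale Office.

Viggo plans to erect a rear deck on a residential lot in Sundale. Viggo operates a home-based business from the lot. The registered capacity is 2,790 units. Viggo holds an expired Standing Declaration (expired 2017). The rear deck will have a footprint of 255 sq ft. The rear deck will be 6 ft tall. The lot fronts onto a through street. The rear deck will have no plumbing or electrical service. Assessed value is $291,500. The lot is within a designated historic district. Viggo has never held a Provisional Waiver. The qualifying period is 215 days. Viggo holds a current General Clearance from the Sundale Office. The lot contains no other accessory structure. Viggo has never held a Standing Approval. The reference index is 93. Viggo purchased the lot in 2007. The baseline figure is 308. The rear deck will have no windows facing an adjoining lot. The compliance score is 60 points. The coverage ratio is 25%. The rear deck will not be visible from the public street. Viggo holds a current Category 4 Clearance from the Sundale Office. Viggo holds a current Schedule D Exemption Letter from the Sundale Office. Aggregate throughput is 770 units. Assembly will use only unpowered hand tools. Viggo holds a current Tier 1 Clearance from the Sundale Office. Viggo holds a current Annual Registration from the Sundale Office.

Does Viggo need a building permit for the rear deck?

No — exception (e) applies; Viggo does not need a building permit.

Exception (a) is satisfied on its face — the structure's footprint is 255 sq ft, under the 260 sq ft limit; assembly uses only hand tools. But applying paragraph (f): (f) operates against (a): a current General Clearance is held. Exception (a) does not apply.
Exception (b) requires that the owner holds a current Provisional Waiver from the Sundale Office; but no current Provisional Waiver is held, so (b) is unavailable.
Exception (c) does not apply: the baseline figure is 308, not less than 296.
Exception (d): a current Tier 1 Clearance is held; the compliance score is 60 points, under the 68 points limit; there is no plumbing or electrical service — every condition holds. But applying paragraph (i): (i) operates against (d): the qualifying period is 215 days, less than the 225 days limit. (d) is therefore removed.
All of (e)'s requirements are met (assessed value is $291,500, under the $374,500 limit; the structure will not be visible from the street; no windows face an adjoining lot). As to paragraphs (j)–(p): (j) would limit (e) — aggregate throughput is 770 units, below the 790 units limit — but (k) sets (j) aside: (k) is triggered — the reference index is 93, under the 106 limit. (l) applies (a home-based business operates on the lot), but yields to (m): (m) is engaged — the coverage ratio is 25%, under the 27% limit. (n) would limit (m) — a current Category 4 Clearance is held — but (o) sets (n) aside: (o) operates against (n): the registered capacity is 2,790 units, under the 3,000 units limit. (p), which would lift (o), is not triggered — no current Standing Approval is held. (e) remains available.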